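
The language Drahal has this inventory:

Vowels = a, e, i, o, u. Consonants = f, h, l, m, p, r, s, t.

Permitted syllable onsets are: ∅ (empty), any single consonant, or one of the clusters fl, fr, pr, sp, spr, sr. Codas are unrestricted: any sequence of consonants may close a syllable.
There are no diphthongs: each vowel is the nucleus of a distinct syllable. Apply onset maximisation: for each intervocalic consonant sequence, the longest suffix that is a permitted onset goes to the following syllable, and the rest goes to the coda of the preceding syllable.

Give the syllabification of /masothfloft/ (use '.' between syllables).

Nuclei (vowels): a, o, o → 3 syllables.
V1 /a/ – V2 /o/: /s/ is a single consonant, so it becomes the next onset.
V2 /o/ – V3 /o/: /thfl/; trying suffixes from longest down, /fl/ is the first permitted one, so coda /th/ | onset /fl/.

ma.soth.floft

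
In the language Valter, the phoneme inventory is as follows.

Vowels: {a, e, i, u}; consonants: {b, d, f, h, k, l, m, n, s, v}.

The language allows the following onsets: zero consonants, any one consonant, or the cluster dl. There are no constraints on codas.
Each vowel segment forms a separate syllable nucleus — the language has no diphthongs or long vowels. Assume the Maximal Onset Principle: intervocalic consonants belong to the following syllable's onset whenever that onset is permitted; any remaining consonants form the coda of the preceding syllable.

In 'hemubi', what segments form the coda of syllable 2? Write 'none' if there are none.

The vowels are e, u, i — 3 nuclei, so 3 syllables.
Between /e/ (V1) and /u/ (V2): /m/ is a single consonant, so it becomes the next onset.
Between /u/ (V2) and /i/ (V3): just /b/ — single C goes to the following onset.
So the parse is he.mu.bi.
Syllable 2 is /mu/: onset /m/, nucleus /u/, coda ∅.

none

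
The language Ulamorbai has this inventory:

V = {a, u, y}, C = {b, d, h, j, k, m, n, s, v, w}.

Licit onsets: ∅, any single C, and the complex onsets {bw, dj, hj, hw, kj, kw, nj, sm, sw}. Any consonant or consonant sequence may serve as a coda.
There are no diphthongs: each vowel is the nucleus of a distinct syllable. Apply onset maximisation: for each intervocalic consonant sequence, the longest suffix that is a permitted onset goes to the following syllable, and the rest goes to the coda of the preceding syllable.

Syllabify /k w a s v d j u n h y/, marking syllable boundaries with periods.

kwasv.djun.hy

Nuclei (vowels): a, u, y → 3 syllables.
Between /a/ (V1) and /u/ (V2): /svdj/; trying suffixes from longest down, /dj/ is the first permitted one, so coda /sv/ | onset /dj/.
Between /u/ (V2) and /y/ (V3): /nh/ — longest licit onset from the right is /h/, leaving /n/ as coda.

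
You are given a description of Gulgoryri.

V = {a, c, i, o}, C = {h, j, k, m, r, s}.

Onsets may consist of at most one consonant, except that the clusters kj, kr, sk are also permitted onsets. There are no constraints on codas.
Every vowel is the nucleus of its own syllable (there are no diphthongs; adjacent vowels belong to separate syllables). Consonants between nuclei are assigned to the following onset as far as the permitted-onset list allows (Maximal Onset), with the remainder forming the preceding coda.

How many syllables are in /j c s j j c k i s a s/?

Vowels present: c, c, i, a; each is a nucleus, giving 4 syllables.

4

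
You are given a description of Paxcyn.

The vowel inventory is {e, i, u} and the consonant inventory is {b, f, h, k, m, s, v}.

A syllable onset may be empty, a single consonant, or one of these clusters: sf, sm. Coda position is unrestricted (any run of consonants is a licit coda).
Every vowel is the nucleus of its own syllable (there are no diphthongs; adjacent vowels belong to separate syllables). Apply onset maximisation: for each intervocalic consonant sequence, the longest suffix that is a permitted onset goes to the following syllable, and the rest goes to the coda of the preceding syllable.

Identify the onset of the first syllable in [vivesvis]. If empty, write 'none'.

The vowels are i, e, i — 3 nuclei, so 3 syllables.
V1 /i/ – V2 /e/: just /v/ — single C goes to the following onset.
V2 /e/ – V3 /i/: /sv/ splits as /s/ + /v/ (/v/ is the longest suffix that is a licit onset).
Putting it together: vi.ves.vis.
Syllable 1 is /vi/: onset /v/, nucleus /i/, coda ∅.

v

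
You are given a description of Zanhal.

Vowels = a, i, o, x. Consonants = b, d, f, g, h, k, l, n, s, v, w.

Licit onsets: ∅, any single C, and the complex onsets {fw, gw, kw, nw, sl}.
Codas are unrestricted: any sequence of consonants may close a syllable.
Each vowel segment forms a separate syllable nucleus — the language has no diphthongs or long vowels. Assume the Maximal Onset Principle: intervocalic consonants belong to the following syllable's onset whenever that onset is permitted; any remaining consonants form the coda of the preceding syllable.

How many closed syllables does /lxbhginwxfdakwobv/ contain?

Nuclei (vowels): x, i, x, a, o → 5 syllables.
/x…i/ gap (V1→V2): /bhg/; trying suffixes from longest down, /g/ is the first permitted one, so coda /bh/ | onset /g/.
/i…x/ gap (V2→V3): cluster /nw/ — /nw/ is itself a permitted onset, so the whole cluster goes right; preceding coda = ∅.
/x…a/ gap (V3→V4): cluster /fd/ — the longest permitted-onset suffix is /d/; onset = /d/, preceding coda = /f/.
/a…o/ gap (V4→V5): /kw/ — entire cluster is a permitted onset → onset /kw/, coda ∅.
Result: lxbh.gi.nwxf.da.kwobv.
Classifying each syllable: /lxbh/ (closed), /gi/ (open), /nwxf/ (closed), /da/ (open), /kwobv/ (closed).
Closed syllables: 3.

3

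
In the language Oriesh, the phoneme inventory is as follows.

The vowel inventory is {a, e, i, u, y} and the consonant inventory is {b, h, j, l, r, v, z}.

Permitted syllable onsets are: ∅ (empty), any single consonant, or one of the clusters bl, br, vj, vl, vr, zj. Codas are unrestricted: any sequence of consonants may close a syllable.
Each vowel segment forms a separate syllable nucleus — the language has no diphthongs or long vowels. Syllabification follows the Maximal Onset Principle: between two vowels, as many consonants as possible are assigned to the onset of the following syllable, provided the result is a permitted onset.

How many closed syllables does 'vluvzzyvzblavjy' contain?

Nuclei (vowels): u, y, a, y → 4 syllables.
V1 /u/ – V2 /y/: cluster /vzz/ — the longest permitted-onset suffix is /z/; onset = /z/, preceding coda = /vz/.
V2 /y/ – V3 /a/: /vzbl/ splits as /vz/ + /bl/ (/bl/ is the longest suffix that is a licit onset).
V3 /a/ – V4 /y/: /vj/ — entire cluster is a permitted onset → onset /vj/, coda ∅.
Putting it together: vluvz.zyvz.bla.vjy.
Classifying each syllable: /vluvz/ (closed), /zyvz/ (closed), /bla/ (open), /vjy/ (open).
Closed syllables: 2.

2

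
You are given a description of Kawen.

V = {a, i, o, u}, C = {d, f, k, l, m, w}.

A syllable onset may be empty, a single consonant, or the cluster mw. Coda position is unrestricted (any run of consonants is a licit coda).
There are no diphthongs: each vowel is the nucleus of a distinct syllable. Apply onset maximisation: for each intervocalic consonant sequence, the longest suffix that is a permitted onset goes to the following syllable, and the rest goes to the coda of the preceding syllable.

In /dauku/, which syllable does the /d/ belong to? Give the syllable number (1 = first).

1

Vowels present: a, u, u; each is a nucleus, giving 3 syllables.
σ1/σ2 boundary: no consonants, so the boundary falls immediately after /a/.
σ2/σ3 boundary: just /k/ — single C goes to the following onset.
Result: da.u.ku.
The /d/ is in the onset of syllable 1 (/da/).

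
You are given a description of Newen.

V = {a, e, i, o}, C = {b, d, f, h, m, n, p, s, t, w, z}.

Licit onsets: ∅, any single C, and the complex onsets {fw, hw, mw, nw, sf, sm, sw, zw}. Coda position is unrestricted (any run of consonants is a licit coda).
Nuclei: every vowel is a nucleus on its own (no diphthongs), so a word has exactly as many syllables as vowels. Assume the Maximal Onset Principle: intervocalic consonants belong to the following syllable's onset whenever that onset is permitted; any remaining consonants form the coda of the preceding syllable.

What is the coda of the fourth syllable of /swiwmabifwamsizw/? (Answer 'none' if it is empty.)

m

Nuclei (vowels): i, a, i, a, i → 5 syllables.
Between /i/ (V1) and /a/ (V2): /wm/ — longest licit onset from the right is /m/, leaving /w/ as coda.
Between /a/ (V2) and /i/ (V3): just /b/ — single C goes to the following onset.
Between /i/ (V3) and /a/ (V4): /fw/ is a licit onset in full, so it all attaches to the next syllable.
Between /a/ (V4) and /i/ (V5): cluster /ms/ — the longest permitted-onset suffix is /s/; onset = /s/, preceding coda = /m/.
Syllabification: swiw.ma.bi.fwam.sizw.
Syllable 4 is /fwam/: onset /fw/, nucleus /a/, coda /m/.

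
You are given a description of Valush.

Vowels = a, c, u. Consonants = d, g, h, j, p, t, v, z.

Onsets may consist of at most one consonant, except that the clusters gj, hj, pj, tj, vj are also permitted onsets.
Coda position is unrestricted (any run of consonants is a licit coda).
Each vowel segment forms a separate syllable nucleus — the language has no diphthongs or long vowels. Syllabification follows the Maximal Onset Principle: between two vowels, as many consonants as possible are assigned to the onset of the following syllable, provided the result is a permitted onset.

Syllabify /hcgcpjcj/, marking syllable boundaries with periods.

Vowels present: c, c, c; each is a nucleus, giving 3 syllables.
Between /c/ (V1) and /c/ (V2): /g/ → onset of the next syllable (single consonants are always licit onsets).
Between /c/ (V2) and /c/ (V3): cluster /pj/ — /pj/ is itself a permitted onset, so the whole cluster goes right; preceding coda = ∅.

hc.gc.pjcj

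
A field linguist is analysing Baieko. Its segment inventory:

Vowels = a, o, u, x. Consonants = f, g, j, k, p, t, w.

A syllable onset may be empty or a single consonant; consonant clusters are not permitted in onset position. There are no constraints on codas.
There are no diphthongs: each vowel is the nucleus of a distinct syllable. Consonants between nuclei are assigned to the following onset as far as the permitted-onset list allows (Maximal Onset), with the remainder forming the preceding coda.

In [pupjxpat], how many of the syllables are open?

Vowels present: u, x, a; each is a nucleus, giving 3 syllables.
V1 /u/ – V2 /x/: /pj/ splits as /p/ + /j/ (/j/ is the longest suffix that is a licit onset).
V2 /x/ – V3 /a/: /p/ → onset of the next syllable (single consonants are always licit onsets).
Putting it together: pup.jx.pat.
Classifying each syllable: /pup/ (closed), /jx/ (open), /pat/ (closed).
Open syllables: 1.

1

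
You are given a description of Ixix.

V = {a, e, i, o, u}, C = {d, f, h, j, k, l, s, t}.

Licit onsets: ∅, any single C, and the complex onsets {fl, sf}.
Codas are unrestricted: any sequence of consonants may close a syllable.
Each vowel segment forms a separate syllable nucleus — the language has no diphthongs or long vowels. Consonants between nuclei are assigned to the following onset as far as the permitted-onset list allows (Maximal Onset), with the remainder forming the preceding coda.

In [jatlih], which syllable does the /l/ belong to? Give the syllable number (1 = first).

2

Vowels present: a, i; each is a nucleus, giving 2 syllables.
σ1/σ2 boundary: /tl/; trying suffixes from longest down, /l/ is the first permitted one, so coda /t/ | onset /l/.
Putting it together: jat.lih.
The /l/ is in the onset of syllable 2 (/lih/).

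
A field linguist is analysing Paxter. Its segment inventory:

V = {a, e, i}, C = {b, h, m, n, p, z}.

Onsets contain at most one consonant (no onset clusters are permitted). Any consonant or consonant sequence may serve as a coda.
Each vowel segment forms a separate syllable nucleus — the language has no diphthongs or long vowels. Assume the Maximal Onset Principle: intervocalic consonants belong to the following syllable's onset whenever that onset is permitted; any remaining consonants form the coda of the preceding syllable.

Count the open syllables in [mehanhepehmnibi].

The vowels are e, a, e, e, i, i — 6 nuclei, so 6 syllables.
Between /e/ (V1) and /a/ (V2): just /h/ — single C goes to the following onset.
Between /a/ (V2) and /e/ (V3): /nh/ — longest licit onset from the right is /h/, leaving /n/ as coda.
Between /e/ (V3) and /e/ (V4): just /p/ — single C goes to the following onset.
Between /e/ (V4) and /i/ (V5): /hmn/ — longest licit onset from the right is /n/, leaving /hm/ as coda.
Between /i/ (V5) and /i/ (V6): just /b/ — single C goes to the following onset.
Result: me.han.he.pehm.ni.bi.
Classifying each syllable: /me/ (open), /han/ (closed), /he/ (open), /pehm/ (closed), /ni/ (open), /bi/ (open).
Open syllables: 4.

4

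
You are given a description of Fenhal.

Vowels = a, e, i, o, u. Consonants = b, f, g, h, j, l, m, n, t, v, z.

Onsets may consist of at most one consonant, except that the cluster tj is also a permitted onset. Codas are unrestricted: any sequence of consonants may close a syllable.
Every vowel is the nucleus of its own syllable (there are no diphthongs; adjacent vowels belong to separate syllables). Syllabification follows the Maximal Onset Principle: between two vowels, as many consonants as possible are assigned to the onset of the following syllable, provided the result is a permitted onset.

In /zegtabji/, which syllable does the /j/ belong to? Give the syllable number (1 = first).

Vowels present: e, a, i; each is a nucleus, giving 3 syllables.
Between /e/ (V1) and /a/ (V2): /gt/; trying suffixes from longest down, /t/ is the first permitted one, so coda /g/ | onset /t/.
Between /a/ (V2) and /i/ (V3): /bj/; trying suffixes from longest down, /j/ is the first permitted one, so coda /b/ | onset /j/.
Syllabification: zeg.tab.ji.
The /j/ is in the onset of syllable 3 (/ji/).

3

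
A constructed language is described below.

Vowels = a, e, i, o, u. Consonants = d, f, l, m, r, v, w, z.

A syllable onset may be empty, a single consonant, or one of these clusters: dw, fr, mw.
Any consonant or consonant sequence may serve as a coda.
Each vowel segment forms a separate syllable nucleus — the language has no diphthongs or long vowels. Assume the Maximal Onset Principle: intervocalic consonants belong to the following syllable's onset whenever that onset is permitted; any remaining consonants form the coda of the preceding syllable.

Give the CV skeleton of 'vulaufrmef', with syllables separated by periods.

Nuclei (vowels): u, a, u, e → 4 syllables.
/u…a/ gap (V1→V2): /l/ is a single consonant, so it becomes the next onset.
/a…u/ gap (V2→V3): hiatus — the boundary sits between the two vowels.
/u…e/ gap (V3→V4): cluster /frm/ — the longest permitted-onset suffix is /m/; onset = /m/, preceding coda = /fr/.
Syllabification: vu.la.ufr.mef.
Mapping each syllable to C/V: /vu/ → CV, /la/ → CV, /ufr/ → VCC, /mef/ → CVC.

CV.CV.VCC.CVC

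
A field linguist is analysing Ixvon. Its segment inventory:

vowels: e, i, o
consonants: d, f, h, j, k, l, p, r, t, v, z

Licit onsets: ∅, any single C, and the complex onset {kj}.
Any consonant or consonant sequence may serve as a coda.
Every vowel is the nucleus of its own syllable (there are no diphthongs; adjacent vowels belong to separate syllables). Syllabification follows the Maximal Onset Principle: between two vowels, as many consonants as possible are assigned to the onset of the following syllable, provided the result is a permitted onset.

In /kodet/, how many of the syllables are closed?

The vowels are o, e — 2 nuclei, so 2 syllables.
σ1/σ2 boundary: /d/ is a single consonant, so it becomes the next onset.
Putting it together: ko.det.
Classifying each syllable: /ko/ (open), /det/ (closed).
Closed syllables: 1.

1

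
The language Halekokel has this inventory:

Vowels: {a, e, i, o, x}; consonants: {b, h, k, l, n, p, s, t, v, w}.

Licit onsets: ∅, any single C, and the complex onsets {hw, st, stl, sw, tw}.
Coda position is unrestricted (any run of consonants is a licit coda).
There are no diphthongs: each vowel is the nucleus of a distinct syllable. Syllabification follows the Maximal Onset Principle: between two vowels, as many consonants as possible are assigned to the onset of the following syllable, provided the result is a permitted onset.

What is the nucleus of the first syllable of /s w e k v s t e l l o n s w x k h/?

Nuclei (vowels): e, e, o, x → 4 syllables.
The first nucleus (vowel 1 from the left) is /e/.

e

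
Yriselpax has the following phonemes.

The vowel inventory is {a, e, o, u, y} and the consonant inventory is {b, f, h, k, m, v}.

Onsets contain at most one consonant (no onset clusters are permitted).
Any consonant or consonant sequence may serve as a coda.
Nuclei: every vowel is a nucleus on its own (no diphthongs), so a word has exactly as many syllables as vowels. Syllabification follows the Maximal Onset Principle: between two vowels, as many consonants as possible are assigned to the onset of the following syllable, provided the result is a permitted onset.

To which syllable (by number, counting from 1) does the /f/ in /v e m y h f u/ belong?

The vowels are e, y, u — 3 nuclei, so 3 syllables.
Between /e/ (V1) and /y/ (V2): /m/ is a single consonant, so it becomes the next onset.
Between /y/ (V2) and /u/ (V3): /hf/ — longest licit onset from the right is /f/, leaving /h/ as coda.
So the parse is ve.myh.fu.
The /f/ is in the onset of syllable 3 (/fu/).

3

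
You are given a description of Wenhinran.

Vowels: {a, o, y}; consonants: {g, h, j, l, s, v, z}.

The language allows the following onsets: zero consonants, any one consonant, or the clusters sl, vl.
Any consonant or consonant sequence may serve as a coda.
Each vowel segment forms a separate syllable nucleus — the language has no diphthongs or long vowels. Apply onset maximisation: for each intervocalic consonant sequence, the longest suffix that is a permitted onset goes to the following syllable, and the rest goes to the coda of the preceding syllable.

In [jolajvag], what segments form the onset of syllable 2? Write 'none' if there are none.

The vowels are o, a, a — 3 nuclei, so 3 syllables.
V1 /o/ – V2 /a/: /l/ → onset of the next syllable (single consonants are always licit onsets).
V2 /a/ – V3 /a/: /jv/ splits as /j/ + /v/ (/v/ is the longest suffix that is a licit onset).
Putting it together: jo.laj.vag.
Syllable 2 is /laj/: onset /l/, nucleus /a/, coda /j/.

l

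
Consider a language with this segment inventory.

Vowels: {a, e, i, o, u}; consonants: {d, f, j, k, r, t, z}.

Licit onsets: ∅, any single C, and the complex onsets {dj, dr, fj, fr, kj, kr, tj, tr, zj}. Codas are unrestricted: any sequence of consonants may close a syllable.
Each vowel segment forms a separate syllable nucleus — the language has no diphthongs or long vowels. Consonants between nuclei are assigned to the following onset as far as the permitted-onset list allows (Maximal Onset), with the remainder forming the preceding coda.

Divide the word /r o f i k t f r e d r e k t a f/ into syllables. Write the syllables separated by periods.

The vowels are o, i, e, e, a — 5 nuclei, so 5 syllables.
V1 /o/ – V2 /i/: /f/ → onset of the next syllable (single consonants are always licit onsets).
V2 /i/ – V3 /e/: /ktfr/ splits as /kt/ + /fr/ (/fr/ is the longest suffix that is a licit onset).
V3 /e/ – V4 /e/: /dr/ — entire cluster is a permitted onset → onset /dr/, coda ∅.
V4 /e/ – V5 /a/: /kt/ — longest licit onset from the right is /t/, leaving /k/ as coda.

ro.fikt.fre.drek.taf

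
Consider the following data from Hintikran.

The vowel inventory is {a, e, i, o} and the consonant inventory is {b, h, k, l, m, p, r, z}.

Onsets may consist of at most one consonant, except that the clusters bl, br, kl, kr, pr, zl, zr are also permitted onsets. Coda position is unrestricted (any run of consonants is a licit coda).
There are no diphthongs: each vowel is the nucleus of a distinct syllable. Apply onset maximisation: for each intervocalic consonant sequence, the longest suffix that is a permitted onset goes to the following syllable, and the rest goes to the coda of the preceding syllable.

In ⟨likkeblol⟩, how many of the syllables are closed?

2

Nuclei (vowels): i, e, o → 3 syllables.
σ1/σ2 boundary: /kk/ splits as /k/ + /k/ (/k/ is the longest suffix that is a licit onset).
σ2/σ3 boundary: /bl/ is a licit onset in full, so it all attaches to the next syllable.
Syllabification: lik.ke.blol.
Classifying each syllable: /lik/ (closed), /ke/ (open), /blol/ (closed).
Closed syllables: 2.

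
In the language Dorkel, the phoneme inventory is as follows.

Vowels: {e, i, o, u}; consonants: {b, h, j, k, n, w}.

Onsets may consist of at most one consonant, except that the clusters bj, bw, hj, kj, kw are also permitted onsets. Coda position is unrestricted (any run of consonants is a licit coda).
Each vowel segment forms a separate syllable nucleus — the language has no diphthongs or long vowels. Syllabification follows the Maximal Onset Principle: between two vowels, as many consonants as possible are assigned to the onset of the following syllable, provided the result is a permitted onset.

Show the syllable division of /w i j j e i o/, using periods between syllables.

Nuclei (vowels): i, e, i, o → 4 syllables.
V1 /i/ – V2 /e/: cluster /jj/ — the longest permitted-onset suffix is /j/; onset = /j/, preceding coda = /j/.
V2 /e/ – V3 /i/: nothing intervenes; syllable break is V.V.
V3 /i/ – V4 /o/: no consonants, so the boundary falls immediately after /i/.

wij.je.i.o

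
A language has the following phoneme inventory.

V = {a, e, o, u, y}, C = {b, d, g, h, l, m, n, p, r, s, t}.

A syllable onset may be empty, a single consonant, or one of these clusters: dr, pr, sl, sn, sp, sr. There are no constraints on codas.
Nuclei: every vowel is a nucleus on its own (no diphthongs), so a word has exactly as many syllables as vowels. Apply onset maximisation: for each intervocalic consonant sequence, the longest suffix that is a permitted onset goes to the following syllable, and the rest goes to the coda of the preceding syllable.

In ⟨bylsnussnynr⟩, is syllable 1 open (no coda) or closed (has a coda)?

closed

Nuclei (vowels): y, u, y → 3 syllables.
Between /y/ (V1) and /u/ (V2): /lsn/ splits as /l/ + /sn/ (/sn/ is the longest suffix that is a licit onset).
Between /u/ (V2) and /y/ (V3): cluster /ssn/ — the longest permitted-onset suffix is /sn/; onset = /sn/, preceding coda = /s/.
Putting it together: byl.snus.snynr.
Syllable 1 is /byl/ with coda /l/, so it is closed.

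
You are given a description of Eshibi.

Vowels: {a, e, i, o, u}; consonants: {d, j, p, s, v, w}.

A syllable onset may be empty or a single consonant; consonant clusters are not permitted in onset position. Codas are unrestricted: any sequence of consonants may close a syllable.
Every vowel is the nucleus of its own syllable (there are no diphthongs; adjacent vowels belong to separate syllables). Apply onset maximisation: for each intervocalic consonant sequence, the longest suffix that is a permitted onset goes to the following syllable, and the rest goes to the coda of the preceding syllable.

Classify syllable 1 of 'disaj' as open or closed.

Vowels present: i, a; each is a nucleus, giving 2 syllables.
/i…a/ gap (V1→V2): just /s/ — single C goes to the following onset.
Putting it together: di.saj.
Syllable 1 is /di/; it ends in its nucleus with no coda, so it is open.

open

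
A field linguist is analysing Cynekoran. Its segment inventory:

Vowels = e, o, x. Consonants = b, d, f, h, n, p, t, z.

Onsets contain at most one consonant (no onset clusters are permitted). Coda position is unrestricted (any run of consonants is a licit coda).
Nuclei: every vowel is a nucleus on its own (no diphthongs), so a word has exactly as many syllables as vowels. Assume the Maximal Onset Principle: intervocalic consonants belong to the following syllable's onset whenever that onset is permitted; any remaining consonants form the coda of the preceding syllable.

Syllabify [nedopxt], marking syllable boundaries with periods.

Vowels present: e, o, x; each is a nucleus, giving 3 syllables.
σ1/σ2 boundary: just /d/ — single C goes to the following onset.
σ2/σ3 boundary: /p/ is a single consonant, so it becomes the next onset.

ne.do.pxt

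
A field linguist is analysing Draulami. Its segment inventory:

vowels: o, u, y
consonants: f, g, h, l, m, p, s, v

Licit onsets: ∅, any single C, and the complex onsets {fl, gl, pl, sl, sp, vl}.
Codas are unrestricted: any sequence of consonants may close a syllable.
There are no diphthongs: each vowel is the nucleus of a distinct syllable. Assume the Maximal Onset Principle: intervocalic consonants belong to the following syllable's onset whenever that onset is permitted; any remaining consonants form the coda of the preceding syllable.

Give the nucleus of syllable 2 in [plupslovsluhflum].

Nuclei (vowels): u, o, u, u → 4 syllables.
The second nucleus (vowel 2 from the left) is /o/.

o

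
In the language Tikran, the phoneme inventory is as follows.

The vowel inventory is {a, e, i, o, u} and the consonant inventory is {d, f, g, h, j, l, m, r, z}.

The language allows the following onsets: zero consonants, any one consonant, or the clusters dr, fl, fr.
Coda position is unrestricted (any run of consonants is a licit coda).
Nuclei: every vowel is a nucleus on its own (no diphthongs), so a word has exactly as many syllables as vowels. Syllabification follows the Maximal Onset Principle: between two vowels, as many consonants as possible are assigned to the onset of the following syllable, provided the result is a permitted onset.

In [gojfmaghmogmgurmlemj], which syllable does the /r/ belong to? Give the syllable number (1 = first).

Nuclei (vowels): o, a, o, u, e → 5 syllables.
/o…a/ gap (V1→V2): /jfm/; trying suffixes from longest down, /m/ is the first permitted one, so coda /jf/ | onset /m/.
/a…o/ gap (V2→V3): /ghm/ splits as /gh/ + /m/ (/m/ is the longest suffix that is a licit onset).
/o…u/ gap (V3→V4): /gmg/; trying suffixes from longest down, /g/ is the first permitted one, so coda /gm/ | onset /g/.
/u…e/ gap (V4→V5): /rml/; trying suffixes from longest down, /l/ is the first permitted one, so coda /rm/ | onset /l/.
Result: gojf.magh.mogm.gurm.lemj.
The /r/ is in the coda of syllable 4 (/gurm/).

4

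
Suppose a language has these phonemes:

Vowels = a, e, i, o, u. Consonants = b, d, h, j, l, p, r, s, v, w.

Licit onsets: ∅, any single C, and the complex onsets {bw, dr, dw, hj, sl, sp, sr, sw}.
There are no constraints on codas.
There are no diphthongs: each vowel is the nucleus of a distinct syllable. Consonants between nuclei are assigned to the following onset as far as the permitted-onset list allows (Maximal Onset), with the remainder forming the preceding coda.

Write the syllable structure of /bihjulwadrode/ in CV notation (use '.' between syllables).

Vowels present: i, u, a, o, e; each is a nucleus, giving 5 syllables.
σ1/σ2 boundary: cluster /hj/ — /hj/ is itself a permitted onset, so the whole cluster goes right; preceding coda = ∅.
σ2/σ3 boundary: /lw/ splits as /l/ + /w/ (/w/ is the longest suffix that is a licit onset).
σ3/σ4 boundary: cluster /dr/ — /dr/ is itself a permitted onset, so the whole cluster goes right; preceding coda = ∅.
σ4/σ5 boundary: /d/ → onset of the next syllable (single consonants are always licit onsets).
So the parse is bi.hjul.wa.dro.de.
Mapping each syllable to C/V: /bi/ → CV, /hjul/ → CCVC, /wa/ → CV, /dro/ → CCV, /de/ → CV.

CV.CCVC.CV.CCV.CV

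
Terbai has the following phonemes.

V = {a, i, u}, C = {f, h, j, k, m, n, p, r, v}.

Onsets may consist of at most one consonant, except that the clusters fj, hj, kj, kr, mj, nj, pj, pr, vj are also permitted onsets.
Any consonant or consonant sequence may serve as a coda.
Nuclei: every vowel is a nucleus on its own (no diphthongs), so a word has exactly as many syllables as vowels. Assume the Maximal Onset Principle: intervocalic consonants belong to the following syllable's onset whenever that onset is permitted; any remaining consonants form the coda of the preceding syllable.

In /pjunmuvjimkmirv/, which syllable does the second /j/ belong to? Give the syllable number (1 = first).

Vowels present: u, u, i, i; each is a nucleus, giving 4 syllables.
σ1/σ2 boundary: /nm/ splits as /n/ + /m/ (/m/ is the longest suffix that is a licit onset).
σ2/σ3 boundary: /vj/ is a licit onset in full, so it all attaches to the next syllable.
σ3/σ4 boundary: /mkm/; trying suffixes from longest down, /m/ is the first permitted one, so coda /mk/ | onset /m/.
Syllabification: pjun.mu.vjimk.mirv.
The second /j/ is in the onset of syllable 3 (/vjimk/).

3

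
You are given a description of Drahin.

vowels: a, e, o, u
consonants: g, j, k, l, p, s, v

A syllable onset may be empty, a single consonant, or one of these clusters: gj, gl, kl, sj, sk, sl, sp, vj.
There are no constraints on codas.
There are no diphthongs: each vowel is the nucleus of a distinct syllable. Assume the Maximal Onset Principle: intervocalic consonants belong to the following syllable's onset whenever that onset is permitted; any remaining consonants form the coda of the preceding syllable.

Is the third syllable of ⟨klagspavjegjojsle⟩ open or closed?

Nuclei (vowels): a, a, e, o, e → 5 syllables.
Between /a/ (V1) and /a/ (V2): /gsp/; trying suffixes from longest down, /sp/ is the first permitted one, so coda /g/ | onset /sp/.
Between /a/ (V2) and /e/ (V3): cluster /vj/ — /vj/ is itself a permitted onset, so the whole cluster goes right; preceding coda = ∅.
Between /e/ (V3) and /o/ (V4): /gj/ — entire cluster is a permitted onset → onset /gj/, coda ∅.
Between /o/ (V4) and /e/ (V5): cluster /jsl/ — the longest permitted-onset suffix is /sl/; onset = /sl/, preceding coda = /j/.
So the parse is klag.spa.vje.gjoj.sle.
Syllable 3 is /vje/; it ends in its nucleus with no coda, so it is open.

open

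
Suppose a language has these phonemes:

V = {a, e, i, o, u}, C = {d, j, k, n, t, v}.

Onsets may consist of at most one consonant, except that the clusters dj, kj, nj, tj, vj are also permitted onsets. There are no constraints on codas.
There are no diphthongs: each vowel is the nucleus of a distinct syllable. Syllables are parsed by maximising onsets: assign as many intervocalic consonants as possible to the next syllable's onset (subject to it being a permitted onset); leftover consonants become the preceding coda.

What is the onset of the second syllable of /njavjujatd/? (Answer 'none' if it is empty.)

vj

Nuclei (vowels): a, u, a → 3 syllables.
V1 /a/ – V2 /u/: cluster /vj/ — /vj/ is itself a permitted onset, so the whole cluster goes right; preceding coda = ∅.
V2 /u/ – V3 /a/: /j/ is a single consonant, so it becomes the next onset.
Syllabification: nja.vju.jatd.
Syllable 2 is /vju/: onset /vj/, nucleus /u/, coda ∅.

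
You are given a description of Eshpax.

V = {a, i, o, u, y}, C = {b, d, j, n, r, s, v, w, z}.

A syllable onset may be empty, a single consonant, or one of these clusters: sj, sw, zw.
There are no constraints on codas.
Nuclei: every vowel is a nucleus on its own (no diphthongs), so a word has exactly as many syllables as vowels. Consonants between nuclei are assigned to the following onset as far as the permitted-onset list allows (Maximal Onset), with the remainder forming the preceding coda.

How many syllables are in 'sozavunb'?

Vowels present: o, a, u; each is a nucleus, giving 3 syllables.

3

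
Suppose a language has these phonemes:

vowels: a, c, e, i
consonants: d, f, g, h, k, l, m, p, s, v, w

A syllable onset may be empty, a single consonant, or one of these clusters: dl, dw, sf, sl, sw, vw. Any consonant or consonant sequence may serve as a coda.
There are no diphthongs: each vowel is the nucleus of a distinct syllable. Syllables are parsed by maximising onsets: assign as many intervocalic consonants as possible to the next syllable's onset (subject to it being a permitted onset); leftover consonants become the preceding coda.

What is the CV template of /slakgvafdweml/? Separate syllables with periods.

Vowels present: a, a, e; each is a nucleus, giving 3 syllables.
/a…a/ gap (V1→V2): cluster /kgv/ — the longest permitted-onset suffix is /v/; onset = /v/, preceding coda = /kg/.
/a…e/ gap (V2→V3): /fdw/; trying suffixes from longest down, /dw/ is the first permitted one, so coda /f/ | onset /dw/.
So the parse is slakg.vaf.dweml.
Mapping each syllable to C/V: /slakg/ → CCVCC, /vaf/ → CVC, /dweml/ → CCVCC.

CCVCC.CVC.CCVCC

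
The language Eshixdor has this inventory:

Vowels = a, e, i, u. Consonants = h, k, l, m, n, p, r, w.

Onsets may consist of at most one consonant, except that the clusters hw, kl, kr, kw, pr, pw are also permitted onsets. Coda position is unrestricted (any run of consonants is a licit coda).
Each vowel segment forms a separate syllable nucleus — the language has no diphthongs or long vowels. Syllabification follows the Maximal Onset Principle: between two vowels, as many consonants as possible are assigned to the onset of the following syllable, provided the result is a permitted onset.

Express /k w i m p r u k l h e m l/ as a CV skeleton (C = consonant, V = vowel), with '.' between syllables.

CCVC.CCVCC.CVCC

Nuclei (vowels): i, u, e → 3 syllables.
Between /i/ (V1) and /u/ (V2): /mpr/ splits as /m/ + /pr/ (/pr/ is the longest suffix that is a licit onset).
Between /u/ (V2) and /e/ (V3): /klh/ — longest licit onset from the right is /h/, leaving /kl/ as coda.
So the parse is kwim.prukl.heml.
Mapping each syllable to C/V: /kwim/ → CCVC, /prukl/ → CCVCC, /heml/ → CVCC.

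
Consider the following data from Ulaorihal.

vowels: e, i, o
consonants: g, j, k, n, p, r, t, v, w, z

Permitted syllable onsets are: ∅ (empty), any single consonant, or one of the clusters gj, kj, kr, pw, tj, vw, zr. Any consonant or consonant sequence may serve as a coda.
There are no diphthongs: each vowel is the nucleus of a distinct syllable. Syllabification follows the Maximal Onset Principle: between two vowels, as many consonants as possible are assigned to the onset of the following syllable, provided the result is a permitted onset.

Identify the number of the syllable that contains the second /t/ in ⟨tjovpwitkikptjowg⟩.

The vowels are o, i, i, o — 4 nuclei, so 4 syllables.
σ1/σ2 boundary: /vpw/ — longest licit onset from the right is /pw/, leaving /v/ as coda.
σ2/σ3 boundary: /tk/ splits as /t/ + /k/ (/k/ is the longest suffix that is a licit onset).
σ3/σ4 boundary: /kptj/; trying suffixes from longest down, /tj/ is the first permitted one, so coda /kp/ | onset /tj/.
So the parse is tjov.pwit.kikp.tjowg.
The second /t/ is in the coda of syllable 2 (/pwit/).

2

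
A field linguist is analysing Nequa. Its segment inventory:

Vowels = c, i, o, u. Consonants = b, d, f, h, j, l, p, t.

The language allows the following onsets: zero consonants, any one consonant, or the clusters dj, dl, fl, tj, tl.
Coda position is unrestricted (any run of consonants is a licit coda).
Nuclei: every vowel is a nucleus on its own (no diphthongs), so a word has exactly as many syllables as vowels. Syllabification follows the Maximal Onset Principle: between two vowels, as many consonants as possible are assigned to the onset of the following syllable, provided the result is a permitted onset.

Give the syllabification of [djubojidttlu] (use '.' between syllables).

dju.bo.jidt.tlu

Nuclei (vowels): u, o, i, u → 4 syllables.
V1 /u/ – V2 /o/: /b/ is a single consonant, so it becomes the next onset.
V2 /o/ – V3 /i/: /j/ is a single consonant, so it becomes the next onset.
V3 /i/ – V4 /u/: /dttl/ — longest licit onset from the right is /tl/, leaving /dt/ as coda.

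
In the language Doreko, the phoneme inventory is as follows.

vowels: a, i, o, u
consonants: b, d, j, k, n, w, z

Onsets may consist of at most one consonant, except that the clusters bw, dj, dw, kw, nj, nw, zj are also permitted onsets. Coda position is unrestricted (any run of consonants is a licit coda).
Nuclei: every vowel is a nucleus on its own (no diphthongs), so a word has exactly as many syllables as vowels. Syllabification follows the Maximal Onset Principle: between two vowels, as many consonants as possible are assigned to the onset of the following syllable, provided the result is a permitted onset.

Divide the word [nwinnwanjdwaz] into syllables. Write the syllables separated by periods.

nwin.nwanj.dwaz

Vowels present: i, a, a; each is a nucleus, giving 3 syllables.
/i…a/ gap (V1→V2): /nnw/ — longest licit onset from the right is /nw/, leaving /n/ as coda.
/a…a/ gap (V2→V3): cluster /njdw/ — the longest permitted-onset suffix is /dw/; onset = /dw/, preceding coda = /nj/.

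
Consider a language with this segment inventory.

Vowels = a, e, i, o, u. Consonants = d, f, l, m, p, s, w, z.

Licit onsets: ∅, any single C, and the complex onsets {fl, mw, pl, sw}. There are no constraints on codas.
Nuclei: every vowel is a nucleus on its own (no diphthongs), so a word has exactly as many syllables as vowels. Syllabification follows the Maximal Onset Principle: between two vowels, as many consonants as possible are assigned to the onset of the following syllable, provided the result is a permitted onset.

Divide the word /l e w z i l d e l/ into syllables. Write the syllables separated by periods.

lew.zil.del

The vowels are e, i, e — 3 nuclei, so 3 syllables.
V1 /e/ – V2 /i/: /wz/ splits as /w/ + /z/ (/z/ is the longest suffix that is a licit onset).
V2 /i/ – V3 /e/: cluster /ld/ — the longest permitted-onset suffix is /d/; onset = /d/, preceding coda = /l/.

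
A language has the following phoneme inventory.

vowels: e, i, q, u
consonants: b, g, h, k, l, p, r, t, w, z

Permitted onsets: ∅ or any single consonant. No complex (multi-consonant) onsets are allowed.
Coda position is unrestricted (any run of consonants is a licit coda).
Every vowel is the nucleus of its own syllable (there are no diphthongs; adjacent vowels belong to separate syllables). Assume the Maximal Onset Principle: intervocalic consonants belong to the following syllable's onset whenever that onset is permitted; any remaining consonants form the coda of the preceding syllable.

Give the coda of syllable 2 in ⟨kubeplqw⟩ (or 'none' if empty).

The vowels are u, e, q — 3 nuclei, so 3 syllables.
Between /u/ (V1) and /e/ (V2): /b/ → onset of the next syllable (single consonants are always licit onsets).
Between /e/ (V2) and /q/ (V3): /pl/ splits as /p/ + /l/ (/l/ is the longest suffix that is a licit onset).
So the parse is ku.bep.lqw.
Syllable 2 is /bep/: onset /b/, nucleus /e/, coda /p/.

p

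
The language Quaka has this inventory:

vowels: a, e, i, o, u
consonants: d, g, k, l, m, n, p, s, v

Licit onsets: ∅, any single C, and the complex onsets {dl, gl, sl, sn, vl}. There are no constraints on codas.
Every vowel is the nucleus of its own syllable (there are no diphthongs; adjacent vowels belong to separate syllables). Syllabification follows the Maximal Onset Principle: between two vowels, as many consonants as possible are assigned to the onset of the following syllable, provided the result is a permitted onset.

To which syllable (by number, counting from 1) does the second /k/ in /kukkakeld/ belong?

Nuclei (vowels): u, a, e → 3 syllables.
V1 /u/ – V2 /a/: /kk/ splits as /k/ + /k/ (/k/ is the longest suffix that is a licit onset).
V2 /a/ – V3 /e/: /k/ is a single consonant, so it becomes the next onset.
Result: kuk.ka.keld.
The second /k/ is in the coda of syllable 1 (/kuk/).

1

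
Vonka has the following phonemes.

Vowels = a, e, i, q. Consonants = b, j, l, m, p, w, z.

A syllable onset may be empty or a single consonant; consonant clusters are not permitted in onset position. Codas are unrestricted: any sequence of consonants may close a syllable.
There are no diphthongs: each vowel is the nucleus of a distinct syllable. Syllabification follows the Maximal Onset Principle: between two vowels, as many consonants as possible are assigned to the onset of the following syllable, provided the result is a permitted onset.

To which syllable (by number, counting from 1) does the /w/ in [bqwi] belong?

Nuclei (vowels): q, i → 2 syllables.
σ1/σ2 boundary: just /w/ — single C goes to the following onset.
Syllabification: bq.wi.
The /w/ is in the onset of syllable 2 (/wi/).

2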